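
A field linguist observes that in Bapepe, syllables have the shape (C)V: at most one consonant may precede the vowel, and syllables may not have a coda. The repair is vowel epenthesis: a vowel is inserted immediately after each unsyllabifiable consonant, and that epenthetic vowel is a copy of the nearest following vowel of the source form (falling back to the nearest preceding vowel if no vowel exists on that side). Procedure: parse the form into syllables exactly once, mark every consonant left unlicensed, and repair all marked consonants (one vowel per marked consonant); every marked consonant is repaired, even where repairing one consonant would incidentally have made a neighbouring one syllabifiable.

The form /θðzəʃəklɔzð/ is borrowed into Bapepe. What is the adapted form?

θəðəzəʃəkɔlɔzɔðɔ

Under (C)V, the unsyllabifiable consonants are /θ/, /ð/, /k/, /z/, /ð/ (no codas are permitted; onsets are limited to one consonant).
Epenthesis after each stranded consonant: /θ/ → /θə/, /ð/ → /ðə/, /k/ → /kɔ/, /z/ → /zɔ/, /ð/ → /ðɔ/.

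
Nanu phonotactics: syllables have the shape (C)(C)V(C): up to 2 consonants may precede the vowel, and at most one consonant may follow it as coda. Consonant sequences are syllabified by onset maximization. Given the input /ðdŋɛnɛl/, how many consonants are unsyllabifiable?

1

Syllabifying with onset maximization leaves /ð/ stranded (at most one coda consonant is licensed; onsets may contain at most 2 consonants).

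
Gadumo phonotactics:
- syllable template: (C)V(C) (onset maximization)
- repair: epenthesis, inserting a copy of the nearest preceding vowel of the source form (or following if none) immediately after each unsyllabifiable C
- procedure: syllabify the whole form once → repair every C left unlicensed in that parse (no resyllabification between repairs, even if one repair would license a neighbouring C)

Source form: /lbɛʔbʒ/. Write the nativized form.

The consonants /l/, /b/, /ʒ/ cannot be parsed into a legal (C)V(C) syllable (at most one coda consonant is licensed; onsets are limited to one consonant).
Inserting the epenthetic vowel yields /l/ → /lɛ/, /b/ → /bɛ/, /ʒ/ → /ʒɛ/.

lɛbɛʔbɛʒɛ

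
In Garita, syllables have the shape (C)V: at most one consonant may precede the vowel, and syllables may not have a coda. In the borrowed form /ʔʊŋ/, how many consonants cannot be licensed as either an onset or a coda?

Syllabifying with onset maximization leaves /ŋ/ stranded (no codas are permitted; onsets are limited to one consonant).

1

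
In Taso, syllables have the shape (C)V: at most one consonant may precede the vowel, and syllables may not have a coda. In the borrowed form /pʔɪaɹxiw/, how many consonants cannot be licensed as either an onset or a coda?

Syllabifying with onset maximization leaves /p/, /ɹ/, /w/ stranded (no codas are permitted; onsets are limited to one consonant).

3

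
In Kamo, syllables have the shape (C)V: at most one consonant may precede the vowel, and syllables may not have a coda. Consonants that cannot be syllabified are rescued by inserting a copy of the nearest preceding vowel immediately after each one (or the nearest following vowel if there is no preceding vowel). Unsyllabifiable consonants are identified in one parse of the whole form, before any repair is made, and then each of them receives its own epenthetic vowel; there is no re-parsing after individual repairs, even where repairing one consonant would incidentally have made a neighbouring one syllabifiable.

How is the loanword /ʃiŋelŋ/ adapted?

Under (C)V, the unsyllabifiable consonants are /l/, /ŋ/ (no codas are permitted; onsets are limited to one consonant).
Inserting the epenthetic vowel yields /l/ → /le/, /ŋ/ → /ŋe/.

ʃiŋeleŋe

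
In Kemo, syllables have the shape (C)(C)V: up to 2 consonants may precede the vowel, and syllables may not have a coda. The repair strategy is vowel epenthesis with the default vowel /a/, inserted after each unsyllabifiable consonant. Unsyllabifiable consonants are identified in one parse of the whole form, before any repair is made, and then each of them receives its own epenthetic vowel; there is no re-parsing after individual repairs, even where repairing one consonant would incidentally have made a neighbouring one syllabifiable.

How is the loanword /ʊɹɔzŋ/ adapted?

ʊɹɔzaŋa

Syllabifying with onset maximization leaves /z/, /ŋ/ stranded (no codas are permitted; onsets may contain at most 2 consonants).
Inserting the epenthetic vowel yields /z/ → /za/, /ŋ/ → /ŋa/.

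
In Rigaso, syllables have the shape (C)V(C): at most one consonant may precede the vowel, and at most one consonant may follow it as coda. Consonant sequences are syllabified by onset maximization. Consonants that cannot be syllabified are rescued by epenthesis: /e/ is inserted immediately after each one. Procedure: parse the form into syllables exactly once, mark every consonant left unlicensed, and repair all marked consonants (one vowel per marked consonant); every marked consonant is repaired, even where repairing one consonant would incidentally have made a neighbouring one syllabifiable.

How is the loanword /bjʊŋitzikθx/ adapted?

The consonants /b/, /θ/, /x/ cannot be parsed into a legal (C)V(C) syllable (at most one coda consonant is licensed; onsets are limited to one consonant).
Each unlicensed consonant becomes the onset of a new syllable: /b/ → /be/, /θ/ → /θe/, /x/ → /xe/.

bejʊŋitzikθexe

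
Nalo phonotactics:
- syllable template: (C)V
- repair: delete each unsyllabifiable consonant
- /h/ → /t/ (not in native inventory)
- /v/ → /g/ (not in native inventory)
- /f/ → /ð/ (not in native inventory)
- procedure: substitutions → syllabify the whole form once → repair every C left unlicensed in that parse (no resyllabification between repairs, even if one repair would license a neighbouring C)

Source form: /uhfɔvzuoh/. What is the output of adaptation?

uðɔzuo

Substitution: /h/ → /t/, /f/ → /ð/, /v/ → /g/, giving /utðɔgzuot/.
The consonants /t/, /g/, /t/ cannot be parsed into a legal (C)V syllable (no codas are permitted; onsets are limited to one consonant).
Deletion applies to /t/, /g/, /t/.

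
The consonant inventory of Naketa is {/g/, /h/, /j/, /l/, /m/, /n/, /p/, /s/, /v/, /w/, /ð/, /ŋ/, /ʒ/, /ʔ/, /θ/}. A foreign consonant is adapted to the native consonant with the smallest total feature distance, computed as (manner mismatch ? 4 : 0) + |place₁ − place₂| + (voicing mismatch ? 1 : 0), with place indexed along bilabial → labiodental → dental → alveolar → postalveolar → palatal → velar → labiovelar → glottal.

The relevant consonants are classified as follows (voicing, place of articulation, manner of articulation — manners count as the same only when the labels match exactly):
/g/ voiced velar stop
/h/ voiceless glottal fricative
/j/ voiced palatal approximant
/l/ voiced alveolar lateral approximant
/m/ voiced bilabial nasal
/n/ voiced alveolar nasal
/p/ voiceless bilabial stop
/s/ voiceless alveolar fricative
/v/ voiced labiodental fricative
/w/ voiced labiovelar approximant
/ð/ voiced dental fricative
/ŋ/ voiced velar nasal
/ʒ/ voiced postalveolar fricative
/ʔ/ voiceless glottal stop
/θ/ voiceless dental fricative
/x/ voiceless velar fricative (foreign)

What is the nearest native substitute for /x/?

h

/h/ is closest: same manner (fricative), place distance 2 (velar→glottal), same voicing; total 2. Next closest is /s/ at distance 3.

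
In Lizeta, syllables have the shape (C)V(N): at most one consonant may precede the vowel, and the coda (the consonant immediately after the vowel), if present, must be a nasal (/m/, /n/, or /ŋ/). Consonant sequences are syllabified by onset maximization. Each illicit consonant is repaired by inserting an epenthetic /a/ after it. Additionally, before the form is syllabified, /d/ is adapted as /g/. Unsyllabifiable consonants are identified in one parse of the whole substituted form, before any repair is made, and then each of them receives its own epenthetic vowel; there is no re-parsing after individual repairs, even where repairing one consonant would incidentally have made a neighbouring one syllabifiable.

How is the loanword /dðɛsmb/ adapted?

Substitution: /d/ → /g/, giving /gðɛsmb/.
The consonants /g/, /s/, /m/, /b/ cannot be parsed into a legal (C)V(N) syllable (only a nasal (/m/, /n/, or /ŋ/) is licensed in coda position; onsets are limited to one consonant).
Each unlicensed consonant becomes the onset of a new syllable: /g/ → /ga/, /s/ → /sa/, /m/ → /ma/, /b/ → /ba/.

gaðɛsamaba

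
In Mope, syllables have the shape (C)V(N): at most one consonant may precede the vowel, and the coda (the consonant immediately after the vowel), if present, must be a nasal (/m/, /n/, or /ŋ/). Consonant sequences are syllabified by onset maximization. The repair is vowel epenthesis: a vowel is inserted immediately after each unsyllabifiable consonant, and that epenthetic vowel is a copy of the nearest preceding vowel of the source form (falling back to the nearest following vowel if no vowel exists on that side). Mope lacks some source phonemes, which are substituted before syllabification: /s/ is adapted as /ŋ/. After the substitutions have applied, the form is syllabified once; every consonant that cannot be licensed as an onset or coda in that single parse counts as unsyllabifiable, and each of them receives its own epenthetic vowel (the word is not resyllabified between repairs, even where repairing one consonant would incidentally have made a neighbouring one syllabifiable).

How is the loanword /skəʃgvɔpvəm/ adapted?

ŋəkəʃəgəvɔpɔvəm

Substitution: /s/ → /ŋ/, giving /ŋkəʃgvɔpvəm/.
Under (C)V(N), the unsyllabifiable consonants are /ŋ/, /ʃ/, /g/, /p/ (only a nasal (/m/, /n/, or /ŋ/) is licensed in coda position; onsets are limited to one consonant).
Epenthesis after each stranded consonant: /ŋ/ → /ŋə/, /ʃ/ → /ʃə/, /g/ → /gə/, /p/ → /pɔ/.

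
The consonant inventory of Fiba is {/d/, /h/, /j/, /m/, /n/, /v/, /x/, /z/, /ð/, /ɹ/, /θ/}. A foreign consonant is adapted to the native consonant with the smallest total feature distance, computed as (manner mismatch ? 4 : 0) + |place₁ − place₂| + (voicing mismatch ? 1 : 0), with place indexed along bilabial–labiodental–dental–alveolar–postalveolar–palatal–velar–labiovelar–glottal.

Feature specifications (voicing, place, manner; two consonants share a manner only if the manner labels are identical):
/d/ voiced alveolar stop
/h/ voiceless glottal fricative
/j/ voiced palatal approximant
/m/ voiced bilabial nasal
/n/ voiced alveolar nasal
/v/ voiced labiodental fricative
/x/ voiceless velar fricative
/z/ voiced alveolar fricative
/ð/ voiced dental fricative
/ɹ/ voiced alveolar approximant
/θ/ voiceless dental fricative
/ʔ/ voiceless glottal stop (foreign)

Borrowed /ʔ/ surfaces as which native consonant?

h

/h/ is closest: manner differs (stop→fricative, +4), place distance 0 (glottal→glottal), same voicing; total 4. Next closest is /d/ at distance 6.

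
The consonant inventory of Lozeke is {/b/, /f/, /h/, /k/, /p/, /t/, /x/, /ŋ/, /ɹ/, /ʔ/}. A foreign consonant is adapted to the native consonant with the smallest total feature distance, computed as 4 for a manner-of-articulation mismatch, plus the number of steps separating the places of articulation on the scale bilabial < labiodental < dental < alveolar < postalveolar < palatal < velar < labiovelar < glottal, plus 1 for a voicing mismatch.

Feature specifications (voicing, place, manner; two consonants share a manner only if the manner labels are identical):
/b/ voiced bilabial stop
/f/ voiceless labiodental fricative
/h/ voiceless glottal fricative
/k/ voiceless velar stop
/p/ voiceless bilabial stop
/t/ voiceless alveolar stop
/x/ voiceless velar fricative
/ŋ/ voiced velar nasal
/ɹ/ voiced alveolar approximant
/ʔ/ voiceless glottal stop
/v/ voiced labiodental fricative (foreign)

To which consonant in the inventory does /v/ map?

f

/f/ is closest: same manner (fricative), place distance 0 (labiodental→labiodental), voicing differs (+1); total 1. Next closest is /b/ at distance 5.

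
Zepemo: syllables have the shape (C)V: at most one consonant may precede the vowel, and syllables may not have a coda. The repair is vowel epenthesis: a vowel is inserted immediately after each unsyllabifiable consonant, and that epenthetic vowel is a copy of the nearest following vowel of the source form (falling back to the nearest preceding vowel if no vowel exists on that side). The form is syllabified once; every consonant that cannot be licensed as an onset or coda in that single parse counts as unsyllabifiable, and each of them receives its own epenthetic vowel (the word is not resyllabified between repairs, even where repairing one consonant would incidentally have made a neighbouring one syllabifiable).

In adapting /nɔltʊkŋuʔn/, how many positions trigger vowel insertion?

4

The unsyllabifiable consonants are /l/, /k/, /ʔ/, /n/; each receives one epenthetic vowel.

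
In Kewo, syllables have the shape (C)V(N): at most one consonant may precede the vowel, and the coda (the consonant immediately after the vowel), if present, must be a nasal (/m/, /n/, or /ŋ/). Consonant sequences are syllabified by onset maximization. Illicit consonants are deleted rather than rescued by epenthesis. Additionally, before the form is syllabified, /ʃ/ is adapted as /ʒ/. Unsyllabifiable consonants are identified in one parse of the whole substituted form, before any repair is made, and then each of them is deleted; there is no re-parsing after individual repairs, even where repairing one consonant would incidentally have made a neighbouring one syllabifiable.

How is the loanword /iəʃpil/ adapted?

Substitution: /ʃ/ → /ʒ/, giving /iəʒpil/.
The consonants /ʒ/, /l/ cannot be parsed into a legal (C)V(N) syllable (only a nasal (/m/, /n/, or /ŋ/) is licensed in coda position; onsets are limited to one consonant).
Deletion applies to /ʒ/, /l/.

iəpi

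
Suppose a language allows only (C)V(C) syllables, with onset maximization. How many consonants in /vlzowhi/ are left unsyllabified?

Under (C)V(C), the unsyllabifiable consonants are /v/, /l/ (at most one coda consonant is licensed; onsets are limited to one consonant).

2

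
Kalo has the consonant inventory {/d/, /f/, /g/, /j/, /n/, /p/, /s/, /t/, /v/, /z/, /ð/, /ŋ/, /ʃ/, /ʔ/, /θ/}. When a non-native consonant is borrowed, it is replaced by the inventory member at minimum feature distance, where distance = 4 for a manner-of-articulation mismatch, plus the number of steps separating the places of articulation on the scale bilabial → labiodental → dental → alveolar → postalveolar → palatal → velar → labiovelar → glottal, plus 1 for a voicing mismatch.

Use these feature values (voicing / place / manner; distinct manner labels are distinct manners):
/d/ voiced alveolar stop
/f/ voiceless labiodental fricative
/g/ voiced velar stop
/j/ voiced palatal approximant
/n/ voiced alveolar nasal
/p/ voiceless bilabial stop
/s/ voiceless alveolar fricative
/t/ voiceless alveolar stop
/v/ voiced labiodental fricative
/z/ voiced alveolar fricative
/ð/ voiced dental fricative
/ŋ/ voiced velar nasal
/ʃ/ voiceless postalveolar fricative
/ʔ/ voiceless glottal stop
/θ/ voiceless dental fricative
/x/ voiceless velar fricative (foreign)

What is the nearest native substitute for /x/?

/ʃ/ is closest: same manner (fricative), place distance 2 (velar→postalveolar), same voicing; total 2. Next closest is /s/ at distance 3.

ʃ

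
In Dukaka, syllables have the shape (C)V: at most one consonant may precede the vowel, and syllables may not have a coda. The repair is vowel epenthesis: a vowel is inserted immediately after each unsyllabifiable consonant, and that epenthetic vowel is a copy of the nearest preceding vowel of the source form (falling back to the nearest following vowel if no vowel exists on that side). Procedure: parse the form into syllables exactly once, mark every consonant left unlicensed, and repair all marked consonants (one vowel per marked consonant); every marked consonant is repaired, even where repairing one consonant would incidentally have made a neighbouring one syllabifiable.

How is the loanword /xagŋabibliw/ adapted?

xagaŋabibiliwi

The consonants /g/, /b/, /w/ cannot be parsed into a legal (C)V syllable (no codas are permitted; onsets are limited to one consonant).
Each unlicensed consonant becomes the onset of a new syllable: /g/ → /ga/, /b/ → /bi/, /w/ → /wi/.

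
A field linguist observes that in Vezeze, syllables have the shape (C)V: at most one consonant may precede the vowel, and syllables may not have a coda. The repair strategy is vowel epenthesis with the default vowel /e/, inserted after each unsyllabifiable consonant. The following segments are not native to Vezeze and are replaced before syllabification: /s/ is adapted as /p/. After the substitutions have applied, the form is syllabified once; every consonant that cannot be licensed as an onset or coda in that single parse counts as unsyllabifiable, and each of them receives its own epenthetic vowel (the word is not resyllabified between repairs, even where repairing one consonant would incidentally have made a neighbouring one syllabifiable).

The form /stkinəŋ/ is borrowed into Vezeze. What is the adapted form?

Substitution: /s/ → /p/, giving /ptkinəŋ/.
The consonants /p/, /t/, /ŋ/ cannot be parsed into a legal (C)V syllable (no codas are permitted; onsets are limited to one consonant).
Each unlicensed consonant becomes the onset of a new syllable: /p/ → /pe/, /t/ → /te/, /ŋ/ → /ŋe/.

petekinəŋe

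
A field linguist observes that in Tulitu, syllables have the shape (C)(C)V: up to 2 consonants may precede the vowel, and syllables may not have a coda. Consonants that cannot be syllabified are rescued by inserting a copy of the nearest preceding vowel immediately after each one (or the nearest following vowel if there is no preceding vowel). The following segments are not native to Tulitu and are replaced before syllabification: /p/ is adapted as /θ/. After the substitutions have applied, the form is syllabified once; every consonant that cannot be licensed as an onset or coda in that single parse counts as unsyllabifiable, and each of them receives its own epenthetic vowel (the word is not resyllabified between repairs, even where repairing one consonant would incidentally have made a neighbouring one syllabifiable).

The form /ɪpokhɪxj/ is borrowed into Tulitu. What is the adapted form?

Substitution: /p/ → /θ/, giving /ɪθokhɪxj/.
Under (C)(C)V, the unsyllabifiable consonants are /x/, /j/ (no codas are permitted; onsets may contain at most 2 consonants).
Inserting the epenthetic vowel yields /x/ → /xɪ/, /j/ → /jɪ/.

ɪθokhɪxɪjɪ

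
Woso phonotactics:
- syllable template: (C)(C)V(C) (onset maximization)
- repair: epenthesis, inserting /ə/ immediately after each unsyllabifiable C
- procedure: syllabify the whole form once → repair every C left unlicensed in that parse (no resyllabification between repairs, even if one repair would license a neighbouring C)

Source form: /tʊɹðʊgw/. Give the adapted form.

tʊɹðʊgwə

Under (C)(C)V(C), the unsyllabifiable consonants are /w/ (at most one coda consonant is licensed; onsets may contain at most 2 consonants).
Inserting the epenthetic vowel yields /w/ → /wə/.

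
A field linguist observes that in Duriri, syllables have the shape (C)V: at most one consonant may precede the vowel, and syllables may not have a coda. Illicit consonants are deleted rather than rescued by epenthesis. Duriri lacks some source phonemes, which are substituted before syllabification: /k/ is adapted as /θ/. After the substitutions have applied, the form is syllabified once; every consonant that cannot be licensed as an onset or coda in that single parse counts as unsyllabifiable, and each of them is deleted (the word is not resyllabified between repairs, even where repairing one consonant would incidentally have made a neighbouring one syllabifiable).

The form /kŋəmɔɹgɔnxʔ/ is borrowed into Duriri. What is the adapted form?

ŋəmɔgɔ

Substitution: /k/ → /θ/, giving /θŋəmɔɹgɔnxʔ/.
Syllabifying with onset maximization leaves /θ/, /ɹ/, /n/, /x/, /ʔ/ stranded (no codas are permitted; onsets are limited to one consonant).
Deletion applies to /θ/, /ɹ/, /n/, /x/, /ʔ/.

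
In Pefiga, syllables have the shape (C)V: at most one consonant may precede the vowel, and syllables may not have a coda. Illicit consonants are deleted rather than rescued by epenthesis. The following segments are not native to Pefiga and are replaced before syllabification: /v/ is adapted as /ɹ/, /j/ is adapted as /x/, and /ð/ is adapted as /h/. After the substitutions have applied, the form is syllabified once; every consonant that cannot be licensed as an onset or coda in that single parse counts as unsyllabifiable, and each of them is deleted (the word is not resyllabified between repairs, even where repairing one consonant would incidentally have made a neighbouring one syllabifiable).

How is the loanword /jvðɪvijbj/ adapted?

hɪɹi

Substitution: /j/ → /x/, /v/ → /ɹ/, /ð/ → /h/, giving /xɹhɪɹixbx/.
The consonants /x/, /ɹ/, /x/, /b/, /x/ cannot be parsed into a legal (C)V syllable (no codas are permitted; onsets are limited to one consonant).
Each unlicensed consonant is deleted: /x/, /ɹ/, /x/, /b/, /x/.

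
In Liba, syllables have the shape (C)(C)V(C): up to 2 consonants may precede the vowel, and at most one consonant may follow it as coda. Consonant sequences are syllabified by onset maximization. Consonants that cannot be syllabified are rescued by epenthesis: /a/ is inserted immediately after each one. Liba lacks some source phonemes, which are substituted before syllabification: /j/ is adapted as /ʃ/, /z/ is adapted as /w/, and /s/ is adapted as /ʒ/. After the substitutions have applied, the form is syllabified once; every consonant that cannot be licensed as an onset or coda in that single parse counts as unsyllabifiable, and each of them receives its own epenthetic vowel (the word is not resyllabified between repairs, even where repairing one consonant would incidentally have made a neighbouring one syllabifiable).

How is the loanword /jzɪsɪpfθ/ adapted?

ʃwɪʒɪpfaθa

Substitution: /j/ → /ʃ/, /z/ → /w/, /s/ → /ʒ/, giving /ʃwɪʒɪpfθ/.
Syllabifying with onset maximization leaves /f/, /θ/ stranded (at most one coda consonant is licensed; onsets may contain at most 2 consonants).
Each unlicensed consonant becomes the onset of a new syllable: /f/ → /fa/, /θ/ → /θa/.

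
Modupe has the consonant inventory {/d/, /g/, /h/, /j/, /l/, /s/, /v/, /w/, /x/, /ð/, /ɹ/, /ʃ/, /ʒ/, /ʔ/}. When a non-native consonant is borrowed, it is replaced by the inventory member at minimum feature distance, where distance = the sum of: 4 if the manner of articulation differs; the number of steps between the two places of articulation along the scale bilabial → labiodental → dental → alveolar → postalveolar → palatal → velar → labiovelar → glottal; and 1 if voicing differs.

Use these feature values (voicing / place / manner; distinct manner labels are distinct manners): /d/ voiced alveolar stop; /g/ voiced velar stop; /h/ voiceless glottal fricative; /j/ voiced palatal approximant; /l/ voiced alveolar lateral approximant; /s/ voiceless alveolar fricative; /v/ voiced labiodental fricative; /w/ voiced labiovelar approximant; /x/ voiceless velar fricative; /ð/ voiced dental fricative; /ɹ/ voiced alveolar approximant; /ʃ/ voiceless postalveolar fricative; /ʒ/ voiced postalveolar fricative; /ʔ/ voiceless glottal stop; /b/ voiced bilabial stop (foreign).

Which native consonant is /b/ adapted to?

/d/ is closest: same manner (stop), place distance 3 (bilabial→alveolar), same voicing; total 3. Next closest is /v/ at distance 5.

d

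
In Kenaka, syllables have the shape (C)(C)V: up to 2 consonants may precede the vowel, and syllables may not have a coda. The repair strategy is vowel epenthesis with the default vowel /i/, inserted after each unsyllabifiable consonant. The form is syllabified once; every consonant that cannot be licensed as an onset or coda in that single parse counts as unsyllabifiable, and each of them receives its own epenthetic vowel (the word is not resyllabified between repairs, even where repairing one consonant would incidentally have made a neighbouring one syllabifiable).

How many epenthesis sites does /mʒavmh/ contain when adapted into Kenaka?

3

The unsyllabifiable consonants are /v/, /m/, /h/; each receives one epenthetic vowel.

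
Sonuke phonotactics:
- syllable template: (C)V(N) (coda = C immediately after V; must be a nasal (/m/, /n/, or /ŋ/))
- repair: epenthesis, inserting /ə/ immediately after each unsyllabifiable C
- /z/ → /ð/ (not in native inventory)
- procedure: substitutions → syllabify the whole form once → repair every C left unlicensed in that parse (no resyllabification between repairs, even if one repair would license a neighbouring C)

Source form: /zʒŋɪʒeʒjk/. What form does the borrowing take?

ðəʒəŋɪʒeʒəjəkə

Substitution: /z/ → /ð/, giving /ðʒŋɪʒeʒjk/.
The consonants /ð/, /ʒ/, /ʒ/, /j/, /k/ cannot be parsed into a legal (C)V(N) syllable (only a nasal (/m/, /n/, or /ŋ/) is licensed in coda position; onsets are limited to one consonant).
Each unlicensed consonant becomes the onset of a new syllable: /ð/ → /ðə/, /ʒ/ → /ʒə/, /ʒ/ → /ʒə/, /j/ → /jə/, /k/ → /kə/.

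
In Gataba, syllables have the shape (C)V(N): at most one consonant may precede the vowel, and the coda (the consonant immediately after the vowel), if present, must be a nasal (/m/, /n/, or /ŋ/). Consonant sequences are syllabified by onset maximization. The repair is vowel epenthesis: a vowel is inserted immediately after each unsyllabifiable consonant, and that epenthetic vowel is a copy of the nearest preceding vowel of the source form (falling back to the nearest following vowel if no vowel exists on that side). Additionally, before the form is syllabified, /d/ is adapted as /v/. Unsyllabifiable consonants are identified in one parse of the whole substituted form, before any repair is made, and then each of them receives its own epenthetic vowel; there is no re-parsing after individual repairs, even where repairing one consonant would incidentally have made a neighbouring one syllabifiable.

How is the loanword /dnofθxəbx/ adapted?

vonofoθoxəbəxə

Substitution: /d/ → /v/, giving /vnofθxəbx/.
Under (C)V(N), the unsyllabifiable consonants are /v/, /f/, /θ/, /b/, /x/ (only a nasal (/m/, /n/, or /ŋ/) is licensed in coda position; onsets are limited to one consonant).
Each unlicensed consonant becomes the onset of a new syllable: /v/ → /vo/, /f/ → /fo/, /θ/ → /θo/, /b/ → /bə/, /x/ → /xə/.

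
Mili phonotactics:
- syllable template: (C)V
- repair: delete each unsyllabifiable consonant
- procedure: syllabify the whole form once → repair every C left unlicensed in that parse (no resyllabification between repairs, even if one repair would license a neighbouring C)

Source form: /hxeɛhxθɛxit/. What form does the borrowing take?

The consonants /h/, /h/, /x/, /t/ cannot be parsed into a legal (C)V syllable (no codas are permitted; onsets are limited to one consonant).
Deleting the stranded consonants removes /h/, /h/, /x/, /t/.

xeɛθɛxi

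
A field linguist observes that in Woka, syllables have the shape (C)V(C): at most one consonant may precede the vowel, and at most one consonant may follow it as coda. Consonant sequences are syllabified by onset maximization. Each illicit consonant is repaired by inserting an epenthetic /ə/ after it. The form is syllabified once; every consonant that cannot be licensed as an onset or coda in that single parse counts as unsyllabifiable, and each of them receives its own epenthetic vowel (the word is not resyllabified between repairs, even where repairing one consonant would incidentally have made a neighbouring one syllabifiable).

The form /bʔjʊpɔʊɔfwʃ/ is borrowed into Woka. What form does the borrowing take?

bəʔəjʊpɔʊɔfwəʃə

Under (C)V(C), the unsyllabifiable consonants are /b/, /ʔ/, /w/, /ʃ/ (at most one coda consonant is licensed; onsets are limited to one consonant).
Each unlicensed consonant becomes the onset of a new syllable: /b/ → /bə/, /ʔ/ → /ʔə/, /w/ → /wə/, /ʃ/ → /ʃə/.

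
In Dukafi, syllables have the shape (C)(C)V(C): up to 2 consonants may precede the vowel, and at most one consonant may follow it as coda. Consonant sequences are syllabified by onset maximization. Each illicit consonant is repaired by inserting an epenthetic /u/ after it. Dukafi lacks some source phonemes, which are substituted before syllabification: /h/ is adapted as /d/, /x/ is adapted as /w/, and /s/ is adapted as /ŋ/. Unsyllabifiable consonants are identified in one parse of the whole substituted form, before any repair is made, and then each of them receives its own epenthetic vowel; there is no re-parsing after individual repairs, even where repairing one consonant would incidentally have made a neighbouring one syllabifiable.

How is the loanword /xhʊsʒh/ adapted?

Substitution: /x/ → /w/, /h/ → /d/, /s/ → /ŋ/, giving /wdʊŋʒd/.
Syllabifying with onset maximization leaves /ʒ/, /d/ stranded (at most one coda consonant is licensed; onsets may contain at most 2 consonants).
Inserting the epenthetic vowel yields /ʒ/ → /ʒu/, /d/ → /du/.

wdʊŋʒudu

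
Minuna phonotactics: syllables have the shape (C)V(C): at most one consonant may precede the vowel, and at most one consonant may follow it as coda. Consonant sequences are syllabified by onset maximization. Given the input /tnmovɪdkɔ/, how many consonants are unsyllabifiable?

2

Under (C)V(C), the unsyllabifiable consonants are /t/, /n/ (at most one coda consonant is licensed; onsets are limited to one consonant).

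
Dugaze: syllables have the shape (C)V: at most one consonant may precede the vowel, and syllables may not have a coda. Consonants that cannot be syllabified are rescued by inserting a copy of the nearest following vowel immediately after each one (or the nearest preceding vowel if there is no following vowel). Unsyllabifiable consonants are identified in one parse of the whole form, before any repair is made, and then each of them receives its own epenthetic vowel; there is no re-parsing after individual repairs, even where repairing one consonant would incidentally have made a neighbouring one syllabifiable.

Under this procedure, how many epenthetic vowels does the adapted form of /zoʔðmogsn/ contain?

5

The unsyllabifiable consonants are /ʔ/, /ð/, /g/, /s/, /n/; each receives one epenthetic vowel.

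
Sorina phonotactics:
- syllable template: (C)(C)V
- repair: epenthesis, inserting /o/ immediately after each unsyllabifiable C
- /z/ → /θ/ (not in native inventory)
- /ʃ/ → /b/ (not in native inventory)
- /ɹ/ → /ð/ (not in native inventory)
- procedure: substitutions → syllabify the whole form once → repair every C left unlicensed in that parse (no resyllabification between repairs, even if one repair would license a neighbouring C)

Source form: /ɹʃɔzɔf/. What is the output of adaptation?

Substitution: /ɹ/ → /ð/, /ʃ/ → /b/, /z/ → /θ/, giving /ðbɔθɔf/.
The consonants /f/ cannot be parsed into a legal (C)(C)V syllable (no codas are permitted; onsets may contain at most 2 consonants).
Epenthesis after each stranded consonant: /f/ → /fo/.

ðbɔθɔfo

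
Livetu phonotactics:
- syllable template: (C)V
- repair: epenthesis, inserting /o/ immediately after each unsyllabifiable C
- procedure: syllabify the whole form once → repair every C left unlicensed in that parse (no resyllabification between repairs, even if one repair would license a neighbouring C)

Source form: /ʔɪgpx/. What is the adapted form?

Under (C)V, the unsyllabifiable consonants are /g/, /p/, /x/ (no codas are permitted; onsets are limited to one consonant).
Epenthesis after each stranded consonant: /g/ → /go/, /p/ → /po/, /x/ → /xo/.

ʔɪgopoxo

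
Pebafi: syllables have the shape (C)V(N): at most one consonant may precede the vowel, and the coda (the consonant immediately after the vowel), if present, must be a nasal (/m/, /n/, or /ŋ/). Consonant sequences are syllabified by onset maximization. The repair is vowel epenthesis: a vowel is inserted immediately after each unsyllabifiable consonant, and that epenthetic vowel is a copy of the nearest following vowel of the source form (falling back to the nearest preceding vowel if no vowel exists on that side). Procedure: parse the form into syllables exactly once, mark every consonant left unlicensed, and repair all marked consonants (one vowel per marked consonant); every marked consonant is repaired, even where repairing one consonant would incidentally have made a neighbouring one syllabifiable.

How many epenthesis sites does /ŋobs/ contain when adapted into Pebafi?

The unsyllabifiable consonants are /b/, /s/; each receives one epenthetic vowel.

2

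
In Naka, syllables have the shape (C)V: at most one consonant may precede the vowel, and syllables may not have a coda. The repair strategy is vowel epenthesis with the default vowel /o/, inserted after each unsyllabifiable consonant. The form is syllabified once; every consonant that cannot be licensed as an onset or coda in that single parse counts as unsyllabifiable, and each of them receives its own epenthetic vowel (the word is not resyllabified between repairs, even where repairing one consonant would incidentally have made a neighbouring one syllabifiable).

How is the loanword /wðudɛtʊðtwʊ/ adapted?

woðudɛtʊðotowʊ

The consonants /w/, /ð/, /t/ cannot be parsed into a legal (C)V syllable (no codas are permitted; onsets are limited to one consonant).
Each unlicensed consonant becomes the onset of a new syllable: /w/ → /wo/, /ð/ → /ðo/, /t/ → /to/.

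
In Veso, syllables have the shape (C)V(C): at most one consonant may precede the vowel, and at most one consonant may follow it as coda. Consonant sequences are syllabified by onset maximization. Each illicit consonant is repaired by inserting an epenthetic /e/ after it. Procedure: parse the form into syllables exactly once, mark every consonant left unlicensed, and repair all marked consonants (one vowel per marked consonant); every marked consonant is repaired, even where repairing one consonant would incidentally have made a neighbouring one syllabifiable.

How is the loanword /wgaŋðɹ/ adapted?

The consonants /w/, /ð/, /ɹ/ cannot be parsed into a legal (C)V(C) syllable (at most one coda consonant is licensed; onsets are limited to one consonant).
Each unlicensed consonant becomes the onset of a new syllable: /w/ → /we/, /ð/ → /ðe/, /ɹ/ → /ɹe/.

wegaŋðeɹe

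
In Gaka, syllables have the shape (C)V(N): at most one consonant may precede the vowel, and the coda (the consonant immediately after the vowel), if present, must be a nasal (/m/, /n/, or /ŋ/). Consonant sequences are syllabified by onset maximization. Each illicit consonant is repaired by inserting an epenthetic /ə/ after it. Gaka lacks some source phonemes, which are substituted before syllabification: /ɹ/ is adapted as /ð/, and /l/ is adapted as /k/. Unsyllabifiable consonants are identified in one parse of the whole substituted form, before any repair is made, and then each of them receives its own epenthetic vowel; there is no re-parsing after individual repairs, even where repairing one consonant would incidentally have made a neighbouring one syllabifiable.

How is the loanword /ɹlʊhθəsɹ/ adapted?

ðəkʊhəθəsəðə

Substitution: /ɹ/ → /ð/, /l/ → /k/, giving /ðkʊhθəsð/.
Syllabifying with onset maximization leaves /ð/, /h/, /s/, /ð/ stranded (only a nasal (/m/, /n/, or /ŋ/) is licensed in coda position; onsets are limited to one consonant).
Each unlicensed consonant becomes the onset of a new syllable: /ð/ → /ðə/, /h/ → /hə/, /s/ → /sə/, /ð/ → /ðə/.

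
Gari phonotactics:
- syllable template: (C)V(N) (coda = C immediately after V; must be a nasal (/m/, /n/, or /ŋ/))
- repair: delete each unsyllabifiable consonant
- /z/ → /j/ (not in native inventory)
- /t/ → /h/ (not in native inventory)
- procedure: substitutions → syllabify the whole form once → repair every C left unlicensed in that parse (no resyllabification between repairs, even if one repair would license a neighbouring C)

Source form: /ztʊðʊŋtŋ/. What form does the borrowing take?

hʊðʊŋ

Substitution: /z/ → /j/, /t/ → /h/, giving /jhʊðʊŋhŋ/.
Under (C)V(N), the unsyllabifiable consonants are /j/, /h/, /ŋ/ (only a nasal (/m/, /n/, or /ŋ/) is licensed in coda position; onsets are limited to one consonant).
Deletion applies to /j/, /h/, /ŋ/.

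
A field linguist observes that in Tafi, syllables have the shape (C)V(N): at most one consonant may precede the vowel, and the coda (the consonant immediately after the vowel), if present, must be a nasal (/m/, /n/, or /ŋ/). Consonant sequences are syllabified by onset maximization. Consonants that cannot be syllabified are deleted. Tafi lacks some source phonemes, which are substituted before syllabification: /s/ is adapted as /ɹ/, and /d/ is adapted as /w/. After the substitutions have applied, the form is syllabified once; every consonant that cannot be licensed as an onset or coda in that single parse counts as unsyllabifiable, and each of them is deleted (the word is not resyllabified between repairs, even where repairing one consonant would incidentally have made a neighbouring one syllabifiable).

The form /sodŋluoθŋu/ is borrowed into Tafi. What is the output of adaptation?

Substitution: /s/ → /ɹ/, /d/ → /w/, giving /ɹowŋluoθŋu/.
Under (C)V(N), the unsyllabifiable consonants are /w/, /ŋ/, /θ/ (only a nasal (/m/, /n/, or /ŋ/) is licensed in coda position; onsets are limited to one consonant).
Each unlicensed consonant is deleted: /w/, /ŋ/, /θ/.

ɹoluoŋu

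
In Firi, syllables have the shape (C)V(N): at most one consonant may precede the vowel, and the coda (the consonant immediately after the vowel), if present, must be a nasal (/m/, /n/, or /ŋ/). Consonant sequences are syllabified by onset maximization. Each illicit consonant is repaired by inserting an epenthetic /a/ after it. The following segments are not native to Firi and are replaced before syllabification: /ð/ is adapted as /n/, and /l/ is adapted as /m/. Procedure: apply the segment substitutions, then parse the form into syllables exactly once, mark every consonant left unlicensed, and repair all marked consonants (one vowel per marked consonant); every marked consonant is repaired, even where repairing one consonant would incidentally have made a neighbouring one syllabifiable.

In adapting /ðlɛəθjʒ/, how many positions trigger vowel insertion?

4

After substitution the input is /nmɛəθjʒ/.
The unsyllabifiable consonants are /n/, /θ/, /j/, /ʒ/; each receives one epenthetic vowel.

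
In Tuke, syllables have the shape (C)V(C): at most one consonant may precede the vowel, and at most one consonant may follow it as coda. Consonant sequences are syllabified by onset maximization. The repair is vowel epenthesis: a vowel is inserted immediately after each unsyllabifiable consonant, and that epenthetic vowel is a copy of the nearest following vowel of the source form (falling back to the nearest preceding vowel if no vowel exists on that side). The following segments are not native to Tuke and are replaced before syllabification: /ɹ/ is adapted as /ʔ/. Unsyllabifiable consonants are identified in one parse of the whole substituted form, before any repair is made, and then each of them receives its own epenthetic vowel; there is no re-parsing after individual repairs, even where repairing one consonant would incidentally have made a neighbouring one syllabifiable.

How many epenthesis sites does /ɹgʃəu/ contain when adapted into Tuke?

After substitution the input is /ʔgʃəu/.
The unsyllabifiable consonants are /ʔ/, /g/; each receives one epenthetic vowel.

2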